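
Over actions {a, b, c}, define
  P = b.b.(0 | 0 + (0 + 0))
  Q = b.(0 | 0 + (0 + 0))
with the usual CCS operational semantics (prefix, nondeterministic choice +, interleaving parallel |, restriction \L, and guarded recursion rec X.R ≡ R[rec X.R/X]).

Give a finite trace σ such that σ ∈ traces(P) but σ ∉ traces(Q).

P's transition system — 3 states:
  s0 = b.b.(0 | 0 + (0 + 0)) ⊢ ··b··> s1
  s1 = b.(0 | 0 + (0 + 0)) ⊢ ··b··> s2
  s2 = 0 | 0 + (0 + 0) ⊢ ∅
Q's transition system — 2 states:
  t0 = b.(0 | 0 + (0 + 0)) ⊢ ··b··> t1
  t1 = 0 | 0 + (0 + 0) ⊢ ∅
Run σ = ⟨bb⟩ on P: start {s0}
  after b @ step 1: {s1}
  after b @ step 2: {s2}
  ✓ P
Run σ = ⟨bb⟩ on Q: start {t0}
  after b @ step 1: {t1}
  after b @ step 2: ∅ (Q stuck)

bb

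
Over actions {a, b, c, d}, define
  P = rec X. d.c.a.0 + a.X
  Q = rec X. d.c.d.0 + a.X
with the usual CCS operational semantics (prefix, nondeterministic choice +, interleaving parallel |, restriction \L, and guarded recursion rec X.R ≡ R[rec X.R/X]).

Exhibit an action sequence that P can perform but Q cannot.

LTS(P): 4 reachable states
  m0 = rec X. d.c.a.0 + a.X has moves --a--▸ m0, --d--▸ m1
  m1 = c.a.0 has moves --c--▸ m2
  m2 = a.0 has moves --a--▸ m3
  m3 = 0 has moves ·
LTS(Q): 4 reachable states
  n0 = rec X. d.c.d.0 + a.X has moves --a--▸ n0, --d--▸ n1
  n1 = c.d.0 has moves --c--▸ n2
  n2 = d.0 has moves --d--▸ n3
  n3 = 0 has moves ·
Executing dca from P (initial set {m0}):
  step 1 (d): {m1}
  step 2 (c): {m2}
  step 3 (a): {m3}
  ✓ P
Executing dca from Q (initial set {n0}):
  step 1 (d): {n1}
  step 2 (c): {n2}
  step 3 (a): ∅ (Q stuck)

dca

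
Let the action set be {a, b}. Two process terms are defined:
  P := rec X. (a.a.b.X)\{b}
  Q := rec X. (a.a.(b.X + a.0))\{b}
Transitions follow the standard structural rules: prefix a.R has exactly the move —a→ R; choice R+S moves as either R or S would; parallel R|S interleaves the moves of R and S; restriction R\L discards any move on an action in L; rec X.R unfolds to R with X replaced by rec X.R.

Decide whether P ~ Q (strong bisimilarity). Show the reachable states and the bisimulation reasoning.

Reachable graph of P (3 states):
  p0 = rec X. (a.a.b.X)\{b} → =a=> p1
  p1 = (a.b.(rec X. (a.a.b.X)\{b}))\{b} → =a=> p2
  p2 = (b.(rec X. (a.a.b.X)\{b}))\{b} → ·
Reachable graph of Q (4 states):
  q0 = rec X. (a.a.(b.X + a.0))\{b} → =a=> q1
  q1 = (a.(b.(rec X. (a.a.(b.X + a.0))\{b}) + a.0))\{b} → =a=> q2
  q2 = (b.(rec X. (a.a.(b.X + a.0))\{b}) + a.0)\{b} → =a=> q3
  q3 = 0\{b} → ·
Partition-refinement fixed point:
  B0 = {p0, q1}
  B1 = {p1, q2}
  B2 = {p2, q3}
  B3 = {q0}
p0 ∈ B0, q0 ∈ B3 → different blocks

NO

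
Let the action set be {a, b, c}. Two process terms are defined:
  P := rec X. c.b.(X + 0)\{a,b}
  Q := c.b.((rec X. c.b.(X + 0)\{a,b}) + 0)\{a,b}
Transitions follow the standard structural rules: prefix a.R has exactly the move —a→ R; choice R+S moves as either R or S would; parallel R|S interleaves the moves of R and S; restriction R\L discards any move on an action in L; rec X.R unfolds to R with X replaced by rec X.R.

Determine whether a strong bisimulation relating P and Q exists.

P's transition system — 4 states:
  s0 = rec X. c.b.(X + 0)\{a,b} :: ··c··> s1
  s1 = b.((rec X. c.b.(X + 0)\{a,b}) + 0)\{a,b} :: ··b··> s2
  s2 = ((rec X. c.b.(X + 0)\{a,b}) + 0)\{a,b} :: ··c··> s3
  s3 = (b.((rec X. c.b.(X + 0)\{a,b}) + 0)\{a,b})\{a,b} :: ∅
Q's transition system — 4 states:
  t0 = c.b.((rec X. c.b.(X + 0)\{a,b}) + 0)\{a,b} :: ··c··> t1
  t1 = b.((rec X. c.b.(X + 0)\{a,b}) + 0)\{a,b} :: ··b··> t2
  t2 = ((rec X. c.b.(X + 0)\{a,b}) + 0)\{a,b} :: ··c··> t3
  t3 = (b.((rec X. c.b.(X + 0)\{a,b}) + 0)\{a,b})\{a,b} :: ∅
Coarsest stable partition (strong bisimilarity classes):
  B0 = {s0, t0}
  B1 = {s1, t1}
  B2 = {s2, t2}
  B3 = {s3, t3}
s0 ∈ B0, t0 ∈ B0 → same block

bisimilar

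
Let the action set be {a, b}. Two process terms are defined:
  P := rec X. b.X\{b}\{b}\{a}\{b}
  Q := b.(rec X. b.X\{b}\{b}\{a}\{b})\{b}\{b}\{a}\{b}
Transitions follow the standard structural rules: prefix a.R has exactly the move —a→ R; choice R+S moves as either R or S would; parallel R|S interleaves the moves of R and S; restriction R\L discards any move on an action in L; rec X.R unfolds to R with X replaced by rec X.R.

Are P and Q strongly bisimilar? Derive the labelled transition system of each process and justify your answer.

LTS(P): 2 reachable states
  p0 = rec X. b.X\{b}\{b}\{a}\{b} :: ··b··> p1
  p1 = (rec X. b.X\{b}\{b}\{a}\{b})\{b}\{b}\{a}\{b} :: ∅
LTS(Q): 2 reachable states
  q0 = b.(rec X. b.X\{b}\{b}\{a}\{b})\{b}\{b}\{a}\{b} :: ··b··> q1
  q1 = (rec X. b.X\{b}\{b}\{a}\{b})\{b}\{b}\{a}\{b} :: ∅
Coarsest stable partition (strong bisimilarity classes):
  B0 = {p0, q0}
  B1 = {p1, q1}
p0 ∈ B0, q0 ∈ B0 → same block

P ~ Q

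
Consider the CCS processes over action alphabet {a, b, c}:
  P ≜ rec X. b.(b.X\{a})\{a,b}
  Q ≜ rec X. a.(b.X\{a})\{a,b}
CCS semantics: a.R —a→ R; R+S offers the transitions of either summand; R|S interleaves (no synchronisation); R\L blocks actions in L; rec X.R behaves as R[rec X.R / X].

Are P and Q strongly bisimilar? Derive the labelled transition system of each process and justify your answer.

P ≁ Q

P's transition system — 2 states:
  u0 = rec X. b.(b.X\{a})\{a,b} :: —b→ u1
  u1 = (b.(rec X. b.(b.X\{a})\{a,b})\{a})\{a,b} :: deadlocked
Q's transition system — 2 states:
  v0 = rec X. a.(b.X\{a})\{a,b} :: —a→ v1
  v1 = (b.(rec X. a.(b.X\{a})\{a,b})\{a})\{a,b} :: deadlocked
Coarsest stable partition (strong bisimilarity classes):
  B0 = {u0}
  B1 = {u1, v1}
  B2 = {v0}
u0 ∈ B0, v0 ∈ B2 → different blocks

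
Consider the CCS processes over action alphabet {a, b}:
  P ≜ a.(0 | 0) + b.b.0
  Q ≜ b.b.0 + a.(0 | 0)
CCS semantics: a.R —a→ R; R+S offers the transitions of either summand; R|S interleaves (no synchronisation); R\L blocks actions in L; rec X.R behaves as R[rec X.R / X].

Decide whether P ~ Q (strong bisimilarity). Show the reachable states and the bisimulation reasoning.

YES

LTS(P): 4 reachable states
  s0 = a.(0 | 0) + b.b.0 | =a=> s1, =b=> s2
  s1 = 0 | 0 | ·
  s2 = b.0 | =b=> s3
  s3 = 0 | ·
LTS(Q): 4 reachable states
  t0 = b.b.0 + a.(0 | 0) | =a=> t1, =b=> t2
  t1 = 0 | 0 | ·
  t2 = b.0 | =b=> t3
  t3 = 0 | ·
Partition-refinement fixed point:
  B0 = {s0, t0}
  B1 = {s1, s3, t1, t3}
  B2 = {s2, t2}
s0 ∈ B0, t0 ∈ B0 → same block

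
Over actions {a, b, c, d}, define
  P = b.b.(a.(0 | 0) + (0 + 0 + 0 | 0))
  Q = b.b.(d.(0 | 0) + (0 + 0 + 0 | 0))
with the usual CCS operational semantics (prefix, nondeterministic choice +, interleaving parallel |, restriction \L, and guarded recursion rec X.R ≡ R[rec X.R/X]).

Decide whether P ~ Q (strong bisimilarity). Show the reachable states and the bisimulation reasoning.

NO

Reachable graph of P (4 states):
  m0 = b.b.(a.(0 | 0) + (0 + 0 + 0 | 0)) ⊢ --b--▸ m1
  m1 = b.(a.(0 | 0) + (0 + 0 + 0 | 0)) ⊢ --b--▸ m2
  m2 = a.(0 | 0) + (0 + 0 + 0 | 0) ⊢ --a--▸ m3
  m3 = 0 | 0 ⊢ (no moves)
Reachable graph of Q (4 states):
  n0 = b.b.(d.(0 | 0) + (0 + 0 + 0 | 0)) ⊢ --b--▸ n1
  n1 = b.(d.(0 | 0) + (0 + 0 + 0 | 0)) ⊢ --b--▸ n2
  n2 = d.(0 | 0) + (0 + 0 + 0 | 0) ⊢ --d--▸ n3
  n3 = 0 | 0 ⊢ (no moves)
Partition-refinement fixed point:
  B0 = {m0}
  B1 = {m1}
  B2 = {m2}
  B3 = {m3, n3}
  B4 = {n0}
  B5 = {n1}
  B6 = {n2}
m0 ∈ B0, n0 ∈ B4 → different blocks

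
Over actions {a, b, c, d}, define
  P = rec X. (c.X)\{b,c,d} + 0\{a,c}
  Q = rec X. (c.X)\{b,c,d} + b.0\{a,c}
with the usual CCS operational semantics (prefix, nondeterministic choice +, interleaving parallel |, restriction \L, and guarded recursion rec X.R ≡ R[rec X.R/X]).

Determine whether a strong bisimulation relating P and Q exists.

Reachable graph of P (1 states):
  u0 = rec X. (c.X)\{b,c,d} + 0\{a,c} ⊢ (no moves)
Reachable graph of Q (2 states):
  v0 = rec X. (c.X)\{b,c,d} + b.0\{a,c} ⊢ --b--▸ v1
  v1 = 0\{a,c} ⊢ (no moves)
Bisimilarity quotient blocks:
  B0 = {u0, v1}
  B1 = {v0}
u0 ∈ B0, v0 ∈ B1 → different blocks

not bisimilar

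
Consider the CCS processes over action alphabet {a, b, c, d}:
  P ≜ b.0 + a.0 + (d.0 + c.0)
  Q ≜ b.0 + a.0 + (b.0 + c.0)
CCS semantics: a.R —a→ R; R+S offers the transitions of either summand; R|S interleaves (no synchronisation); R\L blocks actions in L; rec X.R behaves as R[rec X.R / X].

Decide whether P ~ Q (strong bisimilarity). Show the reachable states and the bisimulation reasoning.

LTS(P): 2 reachable states
  s0 = b.0 + a.0 + (d.0 + c.0) → --a--▸ s1, --b--▸ s1, --c--▸ s1, --d--▸ s1
  s1 = 0 → ·
LTS(Q): 2 reachable states
  t0 = b.0 + a.0 + (b.0 + c.0) → --a--▸ t1, --b--▸ t1, --c--▸ t1
  t1 = 0 → ·
Partition-refinement fixed point:
  B0 = {s0}
  B1 = {s1, t1}
  B2 = {t0}
s0 ∈ B0, t0 ∈ B2 → different blocks

not bisimilar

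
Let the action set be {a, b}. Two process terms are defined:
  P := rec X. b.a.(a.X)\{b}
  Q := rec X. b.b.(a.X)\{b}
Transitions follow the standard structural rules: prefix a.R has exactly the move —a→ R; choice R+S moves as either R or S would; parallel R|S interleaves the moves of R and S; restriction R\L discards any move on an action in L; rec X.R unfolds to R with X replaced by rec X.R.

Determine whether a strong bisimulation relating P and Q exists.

NO

LTS(P): 4 reachable states
  m0 = rec X. b.a.(a.X)\{b} | —b→ m1
  m1 = a.(a.(rec X. b.a.(a.X)\{b}))\{b} | —a→ m2
  m2 = (a.(rec X. b.a.(a.X)\{b}))\{b} | —a→ m3
  m3 = (rec X. b.a.(a.X)\{b})\{b} | (no moves)
LTS(Q): 4 reachable states
  n0 = rec X. b.b.(a.X)\{b} | —b→ n1
  n1 = b.(a.(rec X. b.b.(a.X)\{b}))\{b} | —b→ n2
  n2 = (a.(rec X. b.b.(a.X)\{b}))\{b} | —a→ n3
  n3 = (rec X. b.b.(a.X)\{b})\{b} | (no moves)
Partition-refinement fixed point:
  B0 = {m0}
  B1 = {m1}
  B2 = {m2, n2}
  B3 = {m3, n3}
  B4 = {n0}
  B5 = {n1}
m0 ∈ B0, n0 ∈ B4 → different blocks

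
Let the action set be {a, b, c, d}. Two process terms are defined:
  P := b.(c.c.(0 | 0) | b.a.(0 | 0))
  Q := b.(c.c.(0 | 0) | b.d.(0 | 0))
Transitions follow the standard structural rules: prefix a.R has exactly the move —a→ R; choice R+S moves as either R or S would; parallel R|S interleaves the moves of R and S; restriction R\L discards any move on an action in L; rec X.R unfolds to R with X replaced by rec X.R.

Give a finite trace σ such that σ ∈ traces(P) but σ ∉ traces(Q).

bba

P's transition system — 10 states:
  m0 = b.(c.c.(0 | 0) | b.a.(0 | 0)) :: =b=> m1
  m1 = c.c.(0 | 0) | b.a.(0 | 0) :: =b=> m2, =c=> m3
  m2 = c.c.(0 | 0) | a.(0 | 0) :: =a=> m4, =c=> m5
  m3 = c.(0 | 0) | b.a.(0 | 0) :: =b=> m5, =c=> m6
  m4 = c.c.(0 | 0) | (0 | 0) :: =c=> m7
  m5 = c.(0 | 0) | a.(0 | 0) :: =a=> m7, =c=> m8
  m6 = 0 | 0 | b.a.(0 | 0) :: =b=> m8
  m7 = c.(0 | 0) | (0 | 0) :: =c=> m9
  m8 = 0 | 0 | a.(0 | 0) :: =a=> m9
  m9 = 0 | 0 | (0 | 0) :: stopped
Q's transition system — 10 states:
  n0 = b.(c.c.(0 | 0) | b.d.(0 | 0)) :: =b=> n1
  n1 = c.c.(0 | 0) | b.d.(0 | 0) :: =b=> n2, =c=> n3
  n2 = c.c.(0 | 0) | d.(0 | 0) :: =c=> n4, =d=> n5
  n3 = c.(0 | 0) | b.d.(0 | 0) :: =b=> n4, =c=> n6
  n4 = c.(0 | 0) | d.(0 | 0) :: =c=> n7, =d=> n8
  n5 = c.c.(0 | 0) | (0 | 0) :: =c=> n8
  n6 = 0 | 0 | b.d.(0 | 0) :: =b=> n7
  n7 = 0 | 0 | d.(0 | 0) :: =d=> n9
  n8 = c.(0 | 0) | (0 | 0) :: =c=> n9
  n9 = 0 | 0 | (0 | 0) :: stopped
Run σ = ⟨bba⟩ on P: start {m0}
  step 1 (b): {m1}
  step 2 (b): {m2}
  step 3 (a): {m4}
  ✓ P
Run σ = ⟨bba⟩ on Q: start {n0}
  step 1 (b): {n1}
  step 2 (b): {n2}
  step 3 (a): no successor for Q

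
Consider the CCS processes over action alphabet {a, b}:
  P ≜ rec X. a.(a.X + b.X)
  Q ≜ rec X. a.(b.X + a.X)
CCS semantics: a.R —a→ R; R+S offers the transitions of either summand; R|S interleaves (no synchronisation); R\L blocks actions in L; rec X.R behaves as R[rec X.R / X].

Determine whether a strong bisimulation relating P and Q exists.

bisimilar

LTS(P): 2 reachable states
  p0 = rec X. a.(a.X + b.X) | --a--▸ p1
  p1 = a.(rec X. a.(a.X + b.X)) + b.(rec X. a.(a.X + b.X)) | --a--▸ p0, --b--▸ p0
LTS(Q): 2 reachable states
  q0 = rec X. a.(b.X + a.X) | --a--▸ q1
  q1 = b.(rec X. a.(b.X + a.X)) + a.(rec X. a.(b.X + a.X)) | --a--▸ q0, --b--▸ q0
Bisimilarity quotient blocks:
  B0 = {p0, q0}
  B1 = {p1, q1}
p0 ∈ B0, q0 ∈ B0 → same block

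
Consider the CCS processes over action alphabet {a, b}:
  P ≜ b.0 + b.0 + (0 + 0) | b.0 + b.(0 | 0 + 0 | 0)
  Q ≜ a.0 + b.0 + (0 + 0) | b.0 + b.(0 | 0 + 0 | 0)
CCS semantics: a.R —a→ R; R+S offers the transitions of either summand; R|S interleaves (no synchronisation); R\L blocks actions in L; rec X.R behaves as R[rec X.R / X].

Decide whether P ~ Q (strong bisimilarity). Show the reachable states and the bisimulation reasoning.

not bisimilar

P's transition system — 4 states:
  m0 = b.0 + b.0 + (0 + 0) | b.0 + b.(0 | 0 + 0 | 0) ⊢ --b--▸ m1, --b--▸ m2, --b--▸ m3
  m1 = (0 + 0) | 0 ⊢ stopped
  m2 = 0 ⊢ stopped
  m3 = 0 | 0 + 0 | 0 ⊢ stopped
Q's transition system — 4 states:
  n0 = a.0 + b.0 + (0 + 0) | b.0 + b.(0 | 0 + 0 | 0) ⊢ --a--▸ n1, --b--▸ n1, --b--▸ n2, --b--▸ n3
  n1 = 0 ⊢ stopped
  n2 = (0 + 0) | 0 ⊢ stopped
  n3 = 0 | 0 + 0 | 0 ⊢ stopped
Bisimilarity quotient blocks:
  B0 = {m0}
  B1 = {m1, m2, m3, n1, n2, n3}
  B2 = {n0}
m0 ∈ B0, n0 ∈ B2 → different blocks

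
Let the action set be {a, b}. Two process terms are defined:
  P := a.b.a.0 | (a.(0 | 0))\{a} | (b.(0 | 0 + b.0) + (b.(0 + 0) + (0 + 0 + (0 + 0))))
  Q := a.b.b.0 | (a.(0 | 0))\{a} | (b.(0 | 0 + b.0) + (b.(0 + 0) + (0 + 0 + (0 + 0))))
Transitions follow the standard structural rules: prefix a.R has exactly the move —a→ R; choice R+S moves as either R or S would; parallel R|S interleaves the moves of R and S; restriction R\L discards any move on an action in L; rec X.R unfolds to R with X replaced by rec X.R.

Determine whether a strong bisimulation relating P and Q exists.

LTS(P): 16 reachable states
  p0 = a.b.a.0 | (a.(0 | 0))\{a} | (b.(0 | 0 + b.0) + (b.(0 + 0) + (0 + 0 + (0 + 0)))) has moves --a--▸ p1, --b--▸ p2, --b--▸ p3
  p1 = b.a.0 | (a.(0 | 0))\{a} | (b.(0 | 0 + b.0) + (b.(0 + 0) + (0 + 0 + (0 + 0)))) has moves --b--▸ p4, --b--▸ p5, --b--▸ p6
  p2 = a.b.a.0 | (a.(0 | 0))\{a} | (0 + 0) has moves --a--▸ p5
  p3 = a.b.a.0 | (a.(0 | 0))\{a} | (0 | 0 + b.0) has moves --a--▸ p6, --b--▸ p7
  p4 = a.0 | (a.(0 | 0))\{a} | (b.(0 | 0 + b.0) + (b.(0 + 0) + (0 + 0 + (0 + 0)))) has moves --a--▸ p8, --b--▸ p10, --b--▸ p9
  p5 = b.a.0 | (a.(0 | 0))\{a} | (0 + 0) has moves --b--▸ p9
  p6 = b.a.0 | (a.(0 | 0))\{a} | (0 | 0 + b.0) has moves --b--▸ p10, --b--▸ p11
  p7 = a.b.a.0 | (a.(0 | 0))\{a} | 0 has moves --a--▸ p11
  p8 = 0 | (a.(0 | 0))\{a} | (b.(0 | 0 + b.0) + (b.(0 + 0) + (0 + 0 + (0 + 0)))) has moves --b--▸ p12, --b--▸ p13
  p9 = a.0 | (a.(0 | 0))\{a} | (0 + 0) has moves --a--▸ p12
  p10 = a.0 | (a.(0 | 0))\{a} | (0 | 0 + b.0) has moves --a--▸ p13, --b--▸ p14
  p11 = b.a.0 | (a.(0 | 0))\{a} | 0 has moves --b--▸ p14
  p12 = 0 | (a.(0 | 0))\{a} | (0 + 0) has moves ∅
  p13 = 0 | (a.(0 | 0))\{a} | (0 | 0 + b.0) has moves --b--▸ p15
  p14 = a.0 | (a.(0 | 0))\{a} | 0 has moves --a--▸ p15
  p15 = 0 | (a.(0 | 0))\{a} | 0 has moves ∅
LTS(Q): 16 reachable states
  q0 = a.b.b.0 | (a.(0 | 0))\{a} | (b.(0 | 0 + b.0) + (b.(0 + 0) + (0 + 0 + (0 + 0)))) has moves --a--▸ q1, --b--▸ q2, --b--▸ q3
  q1 = b.b.0 | (a.(0 | 0))\{a} | (b.(0 | 0 + b.0) + (b.(0 + 0) + (0 + 0 + (0 + 0)))) has moves --b--▸ q4, --b--▸ q5, --b--▸ q6
  q2 = a.b.b.0 | (a.(0 | 0))\{a} | (0 + 0) has moves --a--▸ q5
  q3 = a.b.b.0 | (a.(0 | 0))\{a} | (0 | 0 + b.0) has moves --a--▸ q6, --b--▸ q7
  q4 = b.0 | (a.(0 | 0))\{a} | (b.(0 | 0 + b.0) + (b.(0 + 0) + (0 + 0 + (0 + 0)))) has moves --b--▸ q10, --b--▸ q8, --b--▸ q9
  q5 = b.b.0 | (a.(0 | 0))\{a} | (0 + 0) has moves --b--▸ q9
  q6 = b.b.0 | (a.(0 | 0))\{a} | (0 | 0 + b.0) has moves --b--▸ q10, --b--▸ q11
  q7 = a.b.b.0 | (a.(0 | 0))\{a} | 0 has moves --a--▸ q11
  q8 = 0 | (a.(0 | 0))\{a} | (b.(0 | 0 + b.0) + (b.(0 + 0) + (0 + 0 + (0 + 0)))) has moves --b--▸ q12, --b--▸ q13
  q9 = b.0 | (a.(0 | 0))\{a} | (0 + 0) has moves --b--▸ q12
  q10 = b.0 | (a.(0 | 0))\{a} | (0 | 0 + b.0) has moves --b--▸ q13, --b--▸ q14
  q11 = b.b.0 | (a.(0 | 0))\{a} | 0 has moves --b--▸ q14
  q12 = 0 | (a.(0 | 0))\{a} | (0 + 0) has moves ∅
  q13 = 0 | (a.(0 | 0))\{a} | (0 | 0 + b.0) has moves --b--▸ q15
  q14 = b.0 | (a.(0 | 0))\{a} | 0 has moves --b--▸ q15
  q15 = 0 | (a.(0 | 0))\{a} | 0 has moves ∅
Bisimilarity quotient blocks:
  B0 = {p0}
  B1 = {p2, p7}
  B2 = {p11, p5}
  B3 = {p14, p9}
  B4 = {p12, p15, q12, q15}
  B5 = {p1}
  B6 = {p4}
  B7 = {p8, q8}
  B8 = {p13, q13, q14, q9}
  B9 = {p10}
  B10 = {p6}
  B11 = {p3}
  B12 = {q0}
  B13 = {q2, q7}
  B14 = {q10, q11, q5}
  B15 = {q3}
  B16 = {q6}
  B17 = {q1}
  B18 = {q4}
p0 ∈ B0, q0 ∈ B12 → different blocks

NO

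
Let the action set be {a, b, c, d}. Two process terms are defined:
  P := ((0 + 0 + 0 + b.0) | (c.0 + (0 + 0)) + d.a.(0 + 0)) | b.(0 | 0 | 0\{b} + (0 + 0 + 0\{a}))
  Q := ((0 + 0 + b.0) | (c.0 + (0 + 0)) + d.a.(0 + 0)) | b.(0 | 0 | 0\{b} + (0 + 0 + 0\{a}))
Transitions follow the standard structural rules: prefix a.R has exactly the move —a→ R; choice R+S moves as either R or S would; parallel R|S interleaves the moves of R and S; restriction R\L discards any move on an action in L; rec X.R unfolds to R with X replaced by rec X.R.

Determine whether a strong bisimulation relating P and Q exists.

LTS(P): 12 reachable states
  p0 = ((0 + 0 + 0 + b.0) | (c.0 + (0 + 0)) + d.a.(0 + 0)) | b.(0 | 0 | 0\{b} + (0 + 0 + 0\{a})) :: —b→ p1, —b→ p2, —c→ p3, —d→ p4
  p1 = ((0 + 0 + 0 + b.0) | (c.0 + (0 + 0)) + d.a.(0 + 0)) | (0 | 0 | 0\{b} + (0 + 0 + 0\{a})) :: —b→ p5, —c→ p6, —d→ p7
  p2 = 0 | (c.0 + (0 + 0)) | b.(0 | 0 | 0\{b} + (0 + 0 + 0\{a})) :: —b→ p5, —c→ p8
  p3 = (0 + 0 + 0 + b.0) | 0 | b.(0 | 0 | 0\{b} + (0 + 0 + 0\{a})) :: —b→ p6, —b→ p8
  p4 = a.(0 + 0) | b.(0 | 0 | 0\{b} + (0 + 0 + 0\{a})) :: —a→ p9, —b→ p7
  p5 = 0 | (c.0 + (0 + 0)) | (0 | 0 | 0\{b} + (0 + 0 + 0\{a})) :: —c→ p10
  p6 = (0 + 0 + 0 + b.0) | 0 | (0 | 0 | 0\{b} + (0 + 0 + 0\{a})) :: —b→ p10
  p7 = a.(0 + 0) | (0 | 0 | 0\{b} + (0 + 0 + 0\{a})) :: —a→ p11
  p8 = 0 | 0 | b.(0 | 0 | 0\{b} + (0 + 0 + 0\{a})) :: —b→ p10
  p9 = (0 + 0) | b.(0 | 0 | 0\{b} + (0 + 0 + 0\{a})) :: —b→ p11
  p10 = 0 | 0 | (0 | 0 | 0\{b} + (0 + 0 + 0\{a})) :: stopped
  p11 = (0 + 0) | (0 | 0 | 0\{b} + (0 + 0 + 0\{a})) :: stopped
LTS(Q): 12 reachable states
  q0 = ((0 + 0 + b.0) | (c.0 + (0 + 0)) + d.a.(0 + 0)) | b.(0 | 0 | 0\{b} + (0 + 0 + 0\{a})) :: —b→ q1, —b→ q2, —c→ q3, —d→ q4
  q1 = ((0 + 0 + b.0) | (c.0 + (0 + 0)) + d.a.(0 + 0)) | (0 | 0 | 0\{b} + (0 + 0 + 0\{a})) :: —b→ q5, —c→ q6, —d→ q7
  q2 = 0 | (c.0 + (0 + 0)) | b.(0 | 0 | 0\{b} + (0 + 0 + 0\{a})) :: —b→ q5, —c→ q8
  q3 = (0 + 0 + b.0) | 0 | b.(0 | 0 | 0\{b} + (0 + 0 + 0\{a})) :: —b→ q6, —b→ q8
  q4 = a.(0 + 0) | b.(0 | 0 | 0\{b} + (0 + 0 + 0\{a})) :: —a→ q9, —b→ q7
  q5 = 0 | (c.0 + (0 + 0)) | (0 | 0 | 0\{b} + (0 + 0 + 0\{a})) :: —c→ q10
  q6 = (0 + 0 + b.0) | 0 | (0 | 0 | 0\{b} + (0 + 0 + 0\{a})) :: —b→ q10
  q7 = a.(0 + 0) | (0 | 0 | 0\{b} + (0 + 0 + 0\{a})) :: —a→ q11
  q8 = 0 | 0 | b.(0 | 0 | 0\{b} + (0 + 0 + 0\{a})) :: —b→ q10
  q9 = (0 + 0) | b.(0 | 0 | 0\{b} + (0 + 0 + 0\{a})) :: —b→ q11
  q10 = 0 | 0 | (0 | 0 | 0\{b} + (0 + 0 + 0\{a})) :: stopped
  q11 = (0 + 0) | (0 | 0 | 0\{b} + (0 + 0 + 0\{a})) :: stopped
Bisimilarity quotient blocks:
  B0 = {p0, q0}
  B1 = {p2, q2}
  B2 = {p5, q5}
  B3 = {p10, p11, q10, q11}
  B4 = {p6, p8, p9, q6, q8, q9}
  B5 = {p3, q3}
  B6 = {p4, q4}
  B7 = {p7, q7}
  B8 = {p1, q1}
p0 ∈ B0, q0 ∈ B0 → same block

YES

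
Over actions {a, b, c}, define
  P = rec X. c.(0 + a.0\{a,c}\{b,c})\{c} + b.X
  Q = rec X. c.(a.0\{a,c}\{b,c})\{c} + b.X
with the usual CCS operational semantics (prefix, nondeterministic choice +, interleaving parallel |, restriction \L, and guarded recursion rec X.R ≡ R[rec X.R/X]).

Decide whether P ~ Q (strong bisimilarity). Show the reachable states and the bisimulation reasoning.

LTS(P): 3 reachable states
  m0 = rec X. c.(0 + a.0\{a,c}\{b,c})\{c} + b.X has moves --b--▸ m0, --c--▸ m1
  m1 = (0 + a.0\{a,c}\{b,c})\{c} has moves --a--▸ m2
  m2 = 0\{a,c}\{b,c}\{c} has moves ·
LTS(Q): 3 reachable states
  n0 = rec X. c.(a.0\{a,c}\{b,c})\{c} + b.X has moves --b--▸ n0, --c--▸ n1
  n1 = (a.0\{a,c}\{b,c})\{c} has moves --a--▸ n2
  n2 = 0\{a,c}\{b,c}\{c} has moves ·
Partition-refinement fixed point:
  B0 = {m0, n0}
  B1 = {m1, n1}
  B2 = {m2, n2}
m0 ∈ B0, n0 ∈ B0 → same block

bisimilar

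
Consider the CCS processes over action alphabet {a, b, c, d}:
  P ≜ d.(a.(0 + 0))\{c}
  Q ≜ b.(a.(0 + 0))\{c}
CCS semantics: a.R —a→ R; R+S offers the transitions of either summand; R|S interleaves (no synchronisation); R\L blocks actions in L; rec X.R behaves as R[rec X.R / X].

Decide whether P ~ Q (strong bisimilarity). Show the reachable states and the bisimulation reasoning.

P's transition system — 3 states:
  p0 = d.(a.(0 + 0))\{c} :: -d-> p1
  p1 = (a.(0 + 0))\{c} :: -a-> p2
  p2 = (0 + 0)\{c} :: ∅
Q's transition system — 3 states:
  q0 = b.(a.(0 + 0))\{c} :: -b-> q1
  q1 = (a.(0 + 0))\{c} :: -a-> q2
  q2 = (0 + 0)\{c} :: ∅
Bisimilarity quotient blocks:
  B0 = {p0}
  B1 = {p1, q1}
  B2 = {p2, q2}
  B3 = {q0}
p0 ∈ B0, q0 ∈ B3 → different blocks

not bisimilar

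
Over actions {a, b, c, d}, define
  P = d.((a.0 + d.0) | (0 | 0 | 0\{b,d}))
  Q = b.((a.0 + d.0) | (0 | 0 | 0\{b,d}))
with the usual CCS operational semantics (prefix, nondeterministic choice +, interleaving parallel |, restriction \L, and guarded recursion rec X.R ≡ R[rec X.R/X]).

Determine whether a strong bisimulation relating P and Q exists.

NO

P's transition system — 3 states:
  u0 = d.((a.0 + d.0) | (0 | 0 | 0\{b,d})) ⊢ ··d··> u1
  u1 = (a.0 + d.0) | (0 | 0 | 0\{b,d}) ⊢ ··a··> u2, ··d··> u2
  u2 = 0 | (0 | 0 | 0\{b,d}) ⊢ stopped
Q's transition system — 3 states:
  v0 = b.((a.0 + d.0) | (0 | 0 | 0\{b,d})) ⊢ ··b··> v1
  v1 = (a.0 + d.0) | (0 | 0 | 0\{b,d}) ⊢ ··a··> v2, ··d··> v2
  v2 = 0 | (0 | 0 | 0\{b,d}) ⊢ stopped
Partition-refinement fixed point:
  B0 = {u0}
  B1 = {u1, v1}
  B2 = {u2, v2}
  B3 = {v0}
u0 ∈ B0, v0 ∈ B3 → different blocks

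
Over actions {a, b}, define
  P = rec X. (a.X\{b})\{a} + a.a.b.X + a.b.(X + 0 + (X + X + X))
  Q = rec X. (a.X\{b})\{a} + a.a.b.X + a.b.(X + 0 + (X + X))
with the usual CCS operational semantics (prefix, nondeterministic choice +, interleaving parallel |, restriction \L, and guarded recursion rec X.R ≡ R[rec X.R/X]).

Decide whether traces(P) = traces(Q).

Reachable graph of P (5 states):
  s0 = rec X. (a.X\{b})\{a} + a.a.b.X + a.b.(X + 0 + (X + X + X)) :: =a=> s1, =a=> s2
  s1 = a.b.(rec X. (a.X\{b})\{a} + a.a.b.X + a.b.(X + 0 + (X + X + X))) :: =a=> s3
  s2 = b.((rec X. (a.X\{b})\{a} + a.a.b.X + a.b.(X + 0 + (X + X + X))) + 0 + ((rec X. (a.X\{b})\{a} + a.a.b.X + a.b.(X + 0 + (X + X + X))) + (rec X. (a.X\{b})\{a} + a.a.b.X + a.b.(X + 0 + (X + X + X))) + (rec X. (a.X\{b})\{a} + a.a.b.X + a.b.(X + 0 + (X + X + X))))) :: =b=> s4
  s3 = b.(rec X. (a.X\{b})\{a} + a.a.b.X + a.b.(X + 0 + (X + X + X))) :: =b=> s0
  s4 = (rec X. (a.X\{b})\{a} + a.a.b.X + a.b.(X + 0 + (X + X + X))) + 0 + ((rec X. (a.X\{b})\{a} + a.a.b.X + a.b.(X + 0 + (X + X + X))) + (rec X. (a.X\{b})\{a} + a.a.b.X + a.b.(X + 0 + (X + X + X))) + (rec X. (a.X\{b})\{a} + a.a.b.X + a.b.(X + 0 + (X + X + X)))) :: =a=> s1, =a=> s2
Reachable graph of Q (5 states):
  t0 = rec X. (a.X\{b})\{a} + a.a.b.X + a.b.(X + 0 + (X + X)) :: =a=> t1, =a=> t2
  t1 = a.b.(rec X. (a.X\{b})\{a} + a.a.b.X + a.b.(X + 0 + (X + X))) :: =a=> t3
  t2 = b.((rec X. (a.X\{b})\{a} + a.a.b.X + a.b.(X + 0 + (X + X))) + 0 + ((rec X. (a.X\{b})\{a} + a.a.b.X + a.b.(X + 0 + (X + X))) + (rec X. (a.X\{b})\{a} + a.a.b.X + a.b.(X + 0 + (X + X))))) :: =b=> t4
  t3 = b.(rec X. (a.X\{b})\{a} + a.a.b.X + a.b.(X + 0 + (X + X))) :: =b=> t0
  t4 = (rec X. (a.X\{b})\{a} + a.a.b.X + a.b.(X + 0 + (X + X))) + 0 + ((rec X. (a.X\{b})\{a} + a.a.b.X + a.b.(X + 0 + (X + X))) + (rec X. (a.X\{b})\{a} + a.a.b.X + a.b.(X + 0 + (X + X)))) :: =a=> t1, =a=> t2
Partition-refinement fixed point:
  B0 = {s0, s4, t0, t4}
  B1 = {s1, t1}
  B2 = {s2, s3, t2, t3}
s0 ∈ B0, t0 ∈ B0 → same block
Bisimilar ⇒ trace-equivalent.

YES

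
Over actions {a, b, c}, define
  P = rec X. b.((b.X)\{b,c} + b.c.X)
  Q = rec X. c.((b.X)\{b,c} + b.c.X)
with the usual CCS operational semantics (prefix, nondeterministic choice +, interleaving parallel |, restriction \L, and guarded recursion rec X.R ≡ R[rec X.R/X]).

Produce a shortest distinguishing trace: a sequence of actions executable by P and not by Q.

P's transition system — 3 states:
  u0 = rec X. b.((b.X)\{b,c} + b.c.X) :: --b--▸ u1
  u1 = (b.(rec X. b.((b.X)\{b,c} + b.c.X)))\{b,c} + b.c.(rec X. b.((b.X)\{b,c} + b.c.X)) :: --b--▸ u2
  u2 = c.(rec X. b.((b.X)\{b,c} + b.c.X)) :: --c--▸ u0
Q's transition system — 3 states:
  v0 = rec X. c.((b.X)\{b,c} + b.c.X) :: --c--▸ v1
  v1 = (b.(rec X. c.((b.X)\{b,c} + b.c.X)))\{b,c} + b.c.(rec X. c.((b.X)\{b,c} + b.c.X)) :: --b--▸ v2
  v2 = c.(rec X. c.((b.X)\{b,c} + b.c.X)) :: --c--▸ v0
Executing b from P (initial set {u0}):
  step 1 (b): {u1}
  ✓ P
Executing b from Q (initial set {v0}):
  step 1 (b): no successor for Q

b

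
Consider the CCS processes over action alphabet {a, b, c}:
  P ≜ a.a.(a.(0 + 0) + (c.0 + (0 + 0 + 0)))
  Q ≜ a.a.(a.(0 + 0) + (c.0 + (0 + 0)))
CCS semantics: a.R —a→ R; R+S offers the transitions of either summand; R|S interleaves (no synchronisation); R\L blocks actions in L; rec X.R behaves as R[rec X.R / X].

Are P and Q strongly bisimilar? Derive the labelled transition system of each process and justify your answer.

LTS(P): 5 reachable states
  u0 = a.a.(a.(0 + 0) + (c.0 + (0 + 0 + 0))) has moves --a--▸ u1
  u1 = a.(a.(0 + 0) + (c.0 + (0 + 0 + 0))) has moves --a--▸ u2
  u2 = a.(0 + 0) + (c.0 + (0 + 0 + 0)) has moves --a--▸ u3, --c--▸ u4
  u3 = 0 + 0 has moves ·
  u4 = 0 has moves ·
LTS(Q): 5 reachable states
  v0 = a.a.(a.(0 + 0) + (c.0 + (0 + 0))) has moves --a--▸ v1
  v1 = a.(a.(0 + 0) + (c.0 + (0 + 0))) has moves --a--▸ v2
  v2 = a.(0 + 0) + (c.0 + (0 + 0)) has moves --a--▸ v3, --c--▸ v4
  v3 = 0 + 0 has moves ·
  v4 = 0 has moves ·
Coarsest stable partition (strong bisimilarity classes):
  B0 = {u0, v0}
  B1 = {u1, v1}
  B2 = {u2, v2}
  B3 = {u3, u4, v3, v4}
u0 ∈ B0, v0 ∈ B0 → same block

bisimilar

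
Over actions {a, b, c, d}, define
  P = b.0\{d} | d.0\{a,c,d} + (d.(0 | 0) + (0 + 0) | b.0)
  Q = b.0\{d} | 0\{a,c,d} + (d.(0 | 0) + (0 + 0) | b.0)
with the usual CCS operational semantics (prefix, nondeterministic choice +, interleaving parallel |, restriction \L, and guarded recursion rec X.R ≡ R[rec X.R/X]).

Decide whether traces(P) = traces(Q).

NO — witness ⟨bd⟩

Reachable graph of P (6 states):
  u0 = b.0\{d} | d.0\{a,c,d} + (d.(0 | 0) + (0 + 0) | b.0) :: --b--▸ u1, --b--▸ u2, --d--▸ u3, --d--▸ u4
  u1 = (0 + 0) | 0 :: deadlocked
  u2 = 0\{d} | d.0\{a,c,d} :: --d--▸ u5
  u3 = 0 | 0 :: deadlocked
  u4 = b.0\{d} | 0\{a,c,d} :: --b--▸ u5
  u5 = 0\{d} | 0\{a,c,d} :: deadlocked
Reachable graph of Q (4 states):
  v0 = b.0\{d} | 0\{a,c,d} + (d.(0 | 0) + (0 + 0) | b.0) :: --b--▸ v1, --b--▸ v2, --d--▸ v3
  v1 = (0 + 0) | 0 :: deadlocked
  v2 = 0\{d} | 0\{a,c,d} :: deadlocked
  v3 = 0 | 0 :: deadlocked
Executing bd from P (initial set {u0}):
  [1] b ⇒ {u1, u2}
  [2] d ⇒ {u5}
  — P admits the full trace.
Executing bd from Q (initial set {v0}):
  [1] b ⇒ {v1, v2}
  [2] d ⇒ ∅  — Q cannot continue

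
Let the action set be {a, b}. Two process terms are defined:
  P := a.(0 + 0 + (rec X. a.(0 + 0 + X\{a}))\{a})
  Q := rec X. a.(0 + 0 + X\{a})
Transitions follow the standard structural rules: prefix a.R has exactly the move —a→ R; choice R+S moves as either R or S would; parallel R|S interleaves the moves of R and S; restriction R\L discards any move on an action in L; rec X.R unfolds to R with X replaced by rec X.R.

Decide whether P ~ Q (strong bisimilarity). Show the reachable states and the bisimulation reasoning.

P ~ Q

LTS(P): 2 reachable states
  p0 = a.(0 + 0 + (rec X. a.(0 + 0 + X\{a}))\{a}) :: —a→ p1
  p1 = 0 + 0 + (rec X. a.(0 + 0 + X\{a}))\{a} :: ∅
LTS(Q): 2 reachable states
  q0 = rec X. a.(0 + 0 + X\{a}) :: —a→ q1
  q1 = 0 + 0 + (rec X. a.(0 + 0 + X\{a}))\{a} :: ∅
Partition-refinement fixed point:
  B0 = {p0, q0}
  B1 = {p1, q1}
p0 ∈ B0, q0 ∈ B0 → same block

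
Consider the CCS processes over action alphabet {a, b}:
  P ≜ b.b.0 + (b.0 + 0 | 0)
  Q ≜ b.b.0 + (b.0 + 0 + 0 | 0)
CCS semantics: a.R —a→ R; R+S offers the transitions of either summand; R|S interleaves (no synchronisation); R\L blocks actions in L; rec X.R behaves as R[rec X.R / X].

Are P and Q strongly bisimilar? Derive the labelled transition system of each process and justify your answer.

YES

P's transition system — 3 states:
  m0 = b.b.0 + (b.0 + 0 | 0) ⊢ ··b··> m1, ··b··> m2
  m1 = 0 ⊢ ·
  m2 = b.0 ⊢ ··b··> m1
Q's transition system — 3 states:
  n0 = b.b.0 + (b.0 + 0 + 0 | 0) ⊢ ··b··> n1, ··b··> n2
  n1 = 0 ⊢ ·
  n2 = b.0 ⊢ ··b··> n1
Partition-refinement fixed point:
  B0 = {m0, n0}
  B1 = {m2, n2}
  B2 = {m1, n1}
m0 ∈ B0, n0 ∈ B0 → same block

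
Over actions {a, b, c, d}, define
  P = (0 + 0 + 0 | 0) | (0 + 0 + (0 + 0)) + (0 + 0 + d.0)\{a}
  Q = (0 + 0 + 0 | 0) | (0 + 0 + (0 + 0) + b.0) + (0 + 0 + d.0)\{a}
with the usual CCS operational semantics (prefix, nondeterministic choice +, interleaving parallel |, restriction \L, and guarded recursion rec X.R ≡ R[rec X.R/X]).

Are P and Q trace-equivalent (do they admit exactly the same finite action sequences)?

Reachable graph of P (2 states):
  m0 = (0 + 0 + 0 | 0) | (0 + 0 + (0 + 0)) + (0 + 0 + d.0)\{a} → --d--▸ m1
  m1 = 0\{a} → deadlocked
Reachable graph of Q (3 states):
  n0 = (0 + 0 + 0 | 0) | (0 + 0 + (0 + 0) + b.0) + (0 + 0 + d.0)\{a} → --b--▸ n1, --d--▸ n2
  n1 = (0 + 0 + 0 | 0) | 0 → deadlocked
  n2 = 0\{a} → deadlocked
Run σ = ⟨b⟩ on Q: start {n0}
  after b @ step 1: {n1}
  — Q admits the full trace.
Run σ = ⟨b⟩ on P: start {m0}
  after b @ step 1: ∅ (P stuck)

NO — witness ⟨b⟩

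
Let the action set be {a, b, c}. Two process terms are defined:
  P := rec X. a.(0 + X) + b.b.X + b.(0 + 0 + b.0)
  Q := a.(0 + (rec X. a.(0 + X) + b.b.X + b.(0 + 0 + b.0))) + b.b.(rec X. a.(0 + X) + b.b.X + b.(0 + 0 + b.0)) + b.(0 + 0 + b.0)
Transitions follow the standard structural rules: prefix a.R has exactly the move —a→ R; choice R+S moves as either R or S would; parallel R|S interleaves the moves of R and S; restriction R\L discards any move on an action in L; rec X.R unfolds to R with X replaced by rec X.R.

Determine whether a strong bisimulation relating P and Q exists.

P ~ Q

LTS(P): 5 reachable states
  u0 = rec X. a.(0 + X) + b.b.X + b.(0 + 0 + b.0) ⊢ =a=> u1, =b=> u2, =b=> u3
  u1 = 0 + (rec X. a.(0 + X) + b.b.X + b.(0 + 0 + b.0)) ⊢ =a=> u1, =b=> u2, =b=> u3
  u2 = 0 + 0 + b.0 ⊢ =b=> u4
  u3 = b.(rec X. a.(0 + X) + b.b.X + b.(0 + 0 + b.0)) ⊢ =b=> u0
  u4 = 0 ⊢ ·
LTS(Q): 6 reachable states
  v0 = a.(0 + (rec X. a.(0 + X) + b.b.X + b.(0 + 0 + b.0))) + b.b.(rec X. a.(0 + X) + b.b.X + b.(0 + 0 + b.0)) + b.(0 + 0 + b.0) ⊢ =a=> v1, =b=> v2, =b=> v3
  v1 = 0 + (rec X. a.(0 + X) + b.b.X + b.(0 + 0 + b.0)) ⊢ =a=> v1, =b=> v2, =b=> v3
  v2 = 0 + 0 + b.0 ⊢ =b=> v4
  v3 = b.(rec X. a.(0 + X) + b.b.X + b.(0 + 0 + b.0)) ⊢ =b=> v5
  v4 = 0 ⊢ ·
  v5 = rec X. a.(0 + X) + b.b.X + b.(0 + 0 + b.0) ⊢ =a=> v1, =b=> v2, =b=> v3
Partition-refinement fixed point:
  B0 = {u0, u1, v0, v1, v5}
  B1 = {u3, v3}
  B2 = {u2, v2}
  B3 = {u4, v4}
u0 ∈ B0, v0 ∈ B0 → same block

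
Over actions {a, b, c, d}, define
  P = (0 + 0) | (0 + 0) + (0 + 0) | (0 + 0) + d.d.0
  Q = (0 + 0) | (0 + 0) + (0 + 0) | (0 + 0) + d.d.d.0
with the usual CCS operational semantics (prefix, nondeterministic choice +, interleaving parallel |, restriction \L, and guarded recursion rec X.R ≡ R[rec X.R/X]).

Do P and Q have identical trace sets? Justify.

traces(P) ≠ traces(Q) — witness ⟨ddd⟩

P's transition system — 3 states:
  p0 = (0 + 0) | (0 + 0) + (0 + 0) | (0 + 0) + d.d.0 ⊢ —d→ p1
  p1 = d.0 ⊢ —d→ p2
  p2 = 0 ⊢ deadlocked
Q's transition system — 4 states:
  q0 = (0 + 0) | (0 + 0) + (0 + 0) | (0 + 0) + d.d.d.0 ⊢ —d→ q1
  q1 = d.d.0 ⊢ —d→ q2
  q2 = d.0 ⊢ —d→ q3
  q3 = 0 ⊢ deadlocked
Trace ⟨ddd⟩ through Q, begin at {q0}:
  [1] d ⇒ {q1}
  [2] d ⇒ {q2}
  [3] d ⇒ {q3}
  — Q admits the full trace.
Trace ⟨ddd⟩ through P, begin at {p0}:
  [1] d ⇒ {p1}
  [2] d ⇒ {p2}
  [3] d ⇒ ∅  — P cannot continue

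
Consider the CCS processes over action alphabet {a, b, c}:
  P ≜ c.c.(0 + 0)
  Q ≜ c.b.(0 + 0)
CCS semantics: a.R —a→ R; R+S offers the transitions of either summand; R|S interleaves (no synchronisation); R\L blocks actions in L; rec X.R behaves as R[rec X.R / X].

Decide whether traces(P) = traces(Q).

Reachable graph of P (3 states):
  u0 = c.c.(0 + 0) has moves --c--▸ u1
  u1 = c.(0 + 0) has moves --c--▸ u2
  u2 = 0 + 0 has moves deadlocked
Reachable graph of Q (3 states):
  v0 = c.b.(0 + 0) has moves --c--▸ v1
  v1 = b.(0 + 0) has moves --b--▸ v2
  v2 = 0 + 0 has moves deadlocked
Executing cc from P (initial set {u0}):
  after c @ step 1: {u1}
  after c @ step 2: {u2}
  P completes σ.
Executing cc from Q (initial set {v0}):
  after c @ step 1: {v1}
  after c @ step 2: ∅ (Q stuck)

NO — witness ⟨cc⟩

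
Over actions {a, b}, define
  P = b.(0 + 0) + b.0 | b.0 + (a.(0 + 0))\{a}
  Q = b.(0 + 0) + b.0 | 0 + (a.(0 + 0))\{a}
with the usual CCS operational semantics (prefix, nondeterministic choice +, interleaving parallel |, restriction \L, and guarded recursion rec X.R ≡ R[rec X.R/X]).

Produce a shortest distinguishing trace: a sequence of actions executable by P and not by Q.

bb

P's transition system — 5 states:
  p0 = b.(0 + 0) + b.0 | b.0 + (a.(0 + 0))\{a} has moves --b--▸ p1, --b--▸ p2, --b--▸ p3
  p1 = 0 + 0 has moves ∅
  p2 = 0 | b.0 has moves --b--▸ p4
  p3 = b.0 | 0 has moves --b--▸ p4
  p4 = 0 | 0 has moves ∅
Q's transition system — 3 states:
  q0 = b.(0 + 0) + b.0 | 0 + (a.(0 + 0))\{a} has moves --b--▸ q1, --b--▸ q2
  q1 = 0 + 0 has moves ∅
  q2 = 0 | 0 has moves ∅
Trace ⟨bb⟩ through P, begin at {p0}:
  step 1 (b): {p1, p2, p3}
  step 2 (b): {p4}
  ✓ P
Trace ⟨bb⟩ through Q, begin at {q0}:
  step 1 (b): {q1, q2}
  step 2 (b): ∅  — Q cannot continue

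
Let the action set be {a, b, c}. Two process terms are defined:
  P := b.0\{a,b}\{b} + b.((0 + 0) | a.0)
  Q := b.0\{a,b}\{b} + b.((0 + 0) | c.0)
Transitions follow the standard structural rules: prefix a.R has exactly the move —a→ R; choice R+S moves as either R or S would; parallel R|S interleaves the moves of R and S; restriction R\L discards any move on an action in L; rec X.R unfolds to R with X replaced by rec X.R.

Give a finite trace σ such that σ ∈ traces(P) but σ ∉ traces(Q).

LTS(P): 4 reachable states
  m0 = b.0\{a,b}\{b} + b.((0 + 0) | a.0) has moves =b=> m1, =b=> m2
  m1 = (0 + 0) | a.0 has moves =a=> m3
  m2 = 0\{a,b}\{b} has moves ∅
  m3 = (0 + 0) | 0 has moves ∅
LTS(Q): 4 reachable states
  n0 = b.0\{a,b}\{b} + b.((0 + 0) | c.0) has moves =b=> n1, =b=> n2
  n1 = (0 + 0) | c.0 has moves =c=> n3
  n2 = 0\{a,b}\{b} has moves ∅
  n3 = (0 + 0) | 0 has moves ∅
Run σ = ⟨ba⟩ on P: start {m0}
  [1] b ⇒ {m1, m2}
  [2] a ⇒ {m3}
  P completes σ.
Run σ = ⟨ba⟩ on Q: start {n0}
  [1] b ⇒ {n1, n2}
  [2] a ⇒ ∅ (Q stuck)

ba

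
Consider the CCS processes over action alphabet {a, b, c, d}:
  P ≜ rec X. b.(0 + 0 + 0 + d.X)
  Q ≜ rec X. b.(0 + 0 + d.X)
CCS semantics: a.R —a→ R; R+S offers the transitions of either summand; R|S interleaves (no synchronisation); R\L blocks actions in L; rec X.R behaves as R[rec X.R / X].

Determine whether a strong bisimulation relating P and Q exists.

bisimilar

LTS(P): 2 reachable states
  u0 = rec X. b.(0 + 0 + 0 + d.X) :: —b→ u1
  u1 = 0 + 0 + 0 + d.(rec X. b.(0 + 0 + 0 + d.X)) :: —d→ u0
LTS(Q): 2 reachable states
  v0 = rec X. b.(0 + 0 + d.X) :: —b→ v1
  v1 = 0 + 0 + d.(rec X. b.(0 + 0 + d.X)) :: —d→ v0
Partition-refinement fixed point:
  B0 = {u0, v0}
  B1 = {u1, v1}
u0 ∈ B0, v0 ∈ B0 → same block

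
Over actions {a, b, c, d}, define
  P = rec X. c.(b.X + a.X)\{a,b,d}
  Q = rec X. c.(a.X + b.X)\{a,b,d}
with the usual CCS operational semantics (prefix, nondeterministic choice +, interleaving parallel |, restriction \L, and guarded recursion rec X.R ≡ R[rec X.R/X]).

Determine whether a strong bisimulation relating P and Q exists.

bisimilar

LTS(P): 2 reachable states
  p0 = rec X. c.(b.X + a.X)\{a,b,d} ⊢ =c=> p1
  p1 = (b.(rec X. c.(b.X + a.X)\{a,b,d}) + a.(rec X. c.(b.X + a.X)\{a,b,d}))\{a,b,d} ⊢ stopped
LTS(Q): 2 reachable states
  q0 = rec X. c.(a.X + b.X)\{a,b,d} ⊢ =c=> q1
  q1 = (a.(rec X. c.(a.X + b.X)\{a,b,d}) + b.(rec X. c.(a.X + b.X)\{a,b,d}))\{a,b,d} ⊢ stopped
Partition-refinement fixed point:
  B0 = {p0, q0}
  B1 = {p1, q1}
p0 ∈ B0, q0 ∈ B0 → same block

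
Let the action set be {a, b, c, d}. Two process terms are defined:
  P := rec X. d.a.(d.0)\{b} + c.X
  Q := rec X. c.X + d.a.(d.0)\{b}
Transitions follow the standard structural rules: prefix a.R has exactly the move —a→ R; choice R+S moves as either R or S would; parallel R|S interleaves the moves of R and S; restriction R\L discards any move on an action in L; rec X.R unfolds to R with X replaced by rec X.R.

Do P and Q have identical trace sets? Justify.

YES

LTS(P): 4 reachable states
  s0 = rec X. d.a.(d.0)\{b} + c.X → -c-> s0, -d-> s1
  s1 = a.(d.0)\{b} → -a-> s2
  s2 = (d.0)\{b} → -d-> s3
  s3 = 0\{b} → ∅
LTS(Q): 4 reachable states
  t0 = rec X. c.X + d.a.(d.0)\{b} → -c-> t0, -d-> t1
  t1 = a.(d.0)\{b} → -a-> t2
  t2 = (d.0)\{b} → -d-> t3
  t3 = 0\{b} → ∅
Partition-refinement fixed point:
  B0 = {s0, t0}
  B1 = {s1, t1}
  B2 = {s2, t2}
  B3 = {s3, t3}
s0 ∈ B0, t0 ∈ B0 → same block
Bisimilar ⇒ trace-equivalent.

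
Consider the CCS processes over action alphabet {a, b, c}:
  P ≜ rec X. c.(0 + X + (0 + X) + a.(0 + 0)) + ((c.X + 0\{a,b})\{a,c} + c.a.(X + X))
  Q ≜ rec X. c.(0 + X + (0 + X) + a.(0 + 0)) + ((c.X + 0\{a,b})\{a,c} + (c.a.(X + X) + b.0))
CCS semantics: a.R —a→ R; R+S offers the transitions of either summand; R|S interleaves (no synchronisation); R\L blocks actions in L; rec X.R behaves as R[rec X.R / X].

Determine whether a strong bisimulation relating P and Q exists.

NO

LTS(P): 5 reachable states
  m0 = rec X. c.(0 + X + (0 + X) + a.(0 + 0)) + ((c.X + 0\{a,b})\{a,c} + c.a.(X + X)) ⊢ ··c··> m1, ··c··> m2
  m1 = 0 + (rec X. c.(0 + X + (0 + X) + a.(0 + 0)) + ((c.X + 0\{a,b})\{a,c} + c.a.(X + X))) + (0 + (rec X. c.(0 + X + (0 + X) + a.(0 + 0)) + ((c.X + 0\{a,b})\{a,c} + c.a.(X + X)))) + a.(0 + 0) ⊢ ··a··> m3, ··c··> m1, ··c··> m2
  m2 = a.((rec X. c.(0 + X + (0 + X) + a.(0 + 0)) + ((c.X + 0\{a,b})\{a,c} + c.a.(X + X))) + (rec X. c.(0 + X + (0 + X) + a.(0 + 0)) + ((c.X + 0\{a,b})\{a,c} + c.a.(X + X)))) ⊢ ··a··> m4
  m3 = 0 + 0 ⊢ ·
  m4 = (rec X. c.(0 + X + (0 + X) + a.(0 + 0)) + ((c.X + 0\{a,b})\{a,c} + c.a.(X + X))) + (rec X. c.(0 + X + (0 + X) + a.(0 + 0)) + ((c.X + 0\{a,b})\{a,c} + c.a.(X + X))) ⊢ ··c··> m1, ··c··> m2
LTS(Q): 6 reachable states
  n0 = rec X. c.(0 + X + (0 + X) + a.(0 + 0)) + ((c.X + 0\{a,b})\{a,c} + (c.a.(X + X) + b.0)) ⊢ ··b··> n1, ··c··> n2, ··c··> n3
  n1 = 0 ⊢ ·
  n2 = 0 + (rec X. c.(0 + X + (0 + X) + a.(0 + 0)) + ((c.X + 0\{a,b})\{a,c} + (c.a.(X + X) + b.0))) + (0 + (rec X. c.(0 + X + (0 + X) + a.(0 + 0)) + ((c.X + 0\{a,b})\{a,c} + (c.a.(X + X) + b.0)))) + a.(0 + 0) ⊢ ··a··> n4, ··b··> n1, ··c··> n2, ··c··> n3
  n3 = a.((rec X. c.(0 + X + (0 + X) + a.(0 + 0)) + ((c.X + 0\{a,b})\{a,c} + (c.a.(X + X) + b.0))) + (rec X. c.(0 + X + (0 + X) + a.(0 + 0)) + ((c.X + 0\{a,b})\{a,c} + (c.a.(X + X) + b.0)))) ⊢ ··a··> n5
  n4 = 0 + 0 ⊢ ·
  n5 = (rec X. c.(0 + X + (0 + X) + a.(0 + 0)) + ((c.X + 0\{a,b})\{a,c} + (c.a.(X + X) + b.0))) + (rec X. c.(0 + X + (0 + X) + a.(0 + 0)) + ((c.X + 0\{a,b})\{a,c} + (c.a.(X + X) + b.0))) ⊢ ··b··> n1, ··c··> n2, ··c··> n3
Partition-refinement fixed point:
  B0 = {m0, m4}
  B1 = {m2}
  B2 = {m1}
  B3 = {m3, n1, n4}
  B4 = {n0, n5}
  B5 = {n2}
  B6 = {n3}
m0 ∈ B0, n0 ∈ B4 → different blocks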